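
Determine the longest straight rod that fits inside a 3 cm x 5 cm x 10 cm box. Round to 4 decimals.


Shape: rectangular box (space diagonal)
l = 3 cm, w = 5 cm, h = 10 cm
Visualize: the diagonal of the base, then a right triangle with that diagonal and the height.
Formula: d = sqrt(l^2 + w^2 + h^2)
l^2 + w^2 + h^2 = 9 + 25 + 100 = 134
d = sqrt(134)
d = 11.5758
11.5758 cm


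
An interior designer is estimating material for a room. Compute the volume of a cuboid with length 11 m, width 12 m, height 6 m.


Shape: rectangular prism
l = 11 m, w = 12 m, h = 6 m
Formula: V = l * w * h
V = 11 * 12 * 6
V = 132 * 6
V = 792
792 m^3


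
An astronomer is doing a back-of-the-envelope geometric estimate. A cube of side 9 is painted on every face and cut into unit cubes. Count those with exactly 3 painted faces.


Large cube: 9 x 9 x 9, cut into unit cubes.
Cubes with 3 painted faces are at the corners. A cube always has 8 corners.
Count = 8
8 unit cubes


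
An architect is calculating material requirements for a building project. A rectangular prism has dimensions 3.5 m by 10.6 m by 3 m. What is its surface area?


Shape: rectangular prism
l = 3.5 m, w = 10.6 m, h = 3 m
Formula: SA = 2(lw + lh + wh)
lw = 37.1, lh = 10.5, wh = 31.8
lw + lh + wh = 79.4
SA = 2 * 79.4
SA = 158.8
158.8 m^2


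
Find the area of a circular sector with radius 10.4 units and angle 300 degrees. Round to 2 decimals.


Shape: circular sector
Radius r = 10.4 units, Angle = 300 degrees
Formula: A = (angle/360) * pi * r^2
r^2 = 108.16
Fraction of circle = 300/360
A = (300/360) * pi * 108.16
A = 90.133333 * pi
A = 283.16
283.16 units^2


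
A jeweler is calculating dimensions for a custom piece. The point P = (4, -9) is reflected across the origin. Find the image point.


Transformation: reflection
Original point: (4, -9)
Rule for reflection through the origin: (x, y) -> (-x, -y)
Apply: (4, -9) -> (-4, 9)
(-4, 9)


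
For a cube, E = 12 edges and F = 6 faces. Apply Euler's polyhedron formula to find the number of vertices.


Polyhedron: cube
Euler's formula for convex polyhedra: V - E + F = 2
Given: E = 12 edges and F = 6 faces
Solve for V:
V = 2 + E - F = 2 + 12 - 6 = 8
8 vertices


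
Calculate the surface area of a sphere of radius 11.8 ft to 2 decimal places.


Shape: sphere
Radius r = 11.8 ft
Formula: SA = 4 * pi * r^2
r^2 = 139.24
SA = 4 * pi * 139.24
SA = 556.96 * pi
SA = 1749.74
1749.74 ft^2


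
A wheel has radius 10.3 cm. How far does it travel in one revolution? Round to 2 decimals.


Shape: circle
Radius r = 10.3 cm
Formula: C = 2 * pi * r
C = 2 * pi * 10.3
C = 20.6 * pi
C = 64.72
64.72 cm


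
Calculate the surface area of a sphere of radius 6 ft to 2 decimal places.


Shape: sphere
Radius r = 6 ft
Formula: SA = 4 * pi * r^2
r^2 = 36
SA = 4 * pi * 36
SA = 144 * pi
SA = 452.39
452.39 ft^2


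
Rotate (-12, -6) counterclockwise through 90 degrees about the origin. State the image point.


Transformation: rotation about the origin
Original point: (-12, -6)
Rule for 90 deg counterclockwise: (x, y) -> (-y, x)
Apply: (-12, -6) -> (6, -12)
(6, -12)


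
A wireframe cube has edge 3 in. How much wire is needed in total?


Shape: cube
Side s = 3 in
A cube has 12 edges, all equal.
Formula: total edge length = 12 * s
Total = 12 * 3
Total = 36
36 in


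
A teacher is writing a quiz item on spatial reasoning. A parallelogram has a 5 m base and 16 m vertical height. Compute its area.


Shape: parallelogram
Base b = 5 m, Height h = 16 m
Formula: A = b * h
A = 5 * 16
A = 80
80 m^2


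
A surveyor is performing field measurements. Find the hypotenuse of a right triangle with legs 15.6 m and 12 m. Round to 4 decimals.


Shape: right triangle
Legs a = 15.6 m, b = 12 m
Formula: c = sqrt(a^2 + b^2)
a^2 = 243.36, b^2 = 144
a^2 + b^2 = 387.36
c = sqrt(387.36)
c = 19.6815
19.6815 m


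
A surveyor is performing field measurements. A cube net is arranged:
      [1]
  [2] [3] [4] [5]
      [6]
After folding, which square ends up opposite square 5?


Net: cross layout. Take square 3 as the base (bottom).
Fold the four squares in the horizontal row up around 3: 2 -> left, 4 -> right, 5 wraps to the top.
Fold 1 and 6 up from 3: 1 -> back, 6 -> front.
Opposite pairs are therefore: (1, 6), (2, 4), (3, 5).
Face 5 is opposite face 3.
face 3


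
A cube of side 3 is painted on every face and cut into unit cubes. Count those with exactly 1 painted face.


Large cube: 3 x 3 x 3, cut into unit cubes.
n = 3, so n - 2 = 1
Cubes with 1 painted face lie in the interior of each face.
A cube has 6 faces; each contributes (n - 2)^2 = 1 such cubes.
Count = 6 * 1 = 6
6 unit cubes


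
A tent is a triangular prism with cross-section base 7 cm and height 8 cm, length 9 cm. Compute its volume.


Shape: triangular prism
Triangle base = 7 cm, triangle height = 8 cm, prism length L = 9 cm
Formula: V = (1/2 * b * h_tri) * L
Cross-section area = 0.5 * 7 * 8 = 28
V = 28 * 9
V = 252
252 cm^3


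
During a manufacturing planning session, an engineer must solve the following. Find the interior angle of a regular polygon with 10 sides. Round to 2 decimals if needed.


Shape: regular decagon (10 sides)
Formula: interior angle = (n - 2) * 180 / n
(n - 2) = 8
(n - 2) * 180 = 1440
angle = 1440 / 10
angle = 144
144 degrees


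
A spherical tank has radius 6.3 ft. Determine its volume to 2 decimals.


Shape: sphere
Radius r = 6.3 ft
Formula: V = (4/3) * pi * r^3
r^3 = 250.047
(4/3) * 250.047 = 333.396
V = 333.396 * pi
V = 1047.39
1047.39 ft^3


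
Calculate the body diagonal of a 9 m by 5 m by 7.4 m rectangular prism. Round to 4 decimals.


Shape: rectangular box (space diagonal)
l = 9 m, w = 5 m, h = 7.4 m
Visualize: the diagonal of the base, then a right triangle with that diagonal and the height.
Formula: d = sqrt(l^2 + w^2 + h^2)
l^2 + w^2 + h^2 = 81 + 25 + 54.76 = 160.76
d = sqrt(160.76)
d = 12.6791
12.6791 m


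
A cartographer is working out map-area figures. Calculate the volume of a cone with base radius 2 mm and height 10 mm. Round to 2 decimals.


Shape: cone
Radius r = 2 mm, Height h = 10 mm
Formula: V = (1/3) * pi * r^2 * h
r^2 = 4
pi * r^2 * h = pi * 4 * 10 = 40 * pi
V = 40 * pi / 3
V = 41.89
41.89 mm^3


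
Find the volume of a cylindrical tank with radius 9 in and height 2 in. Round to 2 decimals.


Shape: cylinder
Radius r = 9 in, Height h = 2 in
Formula: V = pi * r^2 * h
r^2 = 81
V = pi * 81 * 2
V = 162 * pi
V = 508.94
508.94 in^3


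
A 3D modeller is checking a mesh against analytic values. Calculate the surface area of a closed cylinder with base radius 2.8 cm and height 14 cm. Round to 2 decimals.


Shape: closed cylinder
Radius r = 2.8 cm, Height h = 14 cm
Formula: SA = 2*pi*r^2 + 2*pi*r*h = 2*pi*r*(r + h)
r + h = 16.8
2 * r * (r + h) = 2 * 2.8 * 16.8 = 94.08
SA = 94.08 * pi
SA = 295.56
295.56 cm^2


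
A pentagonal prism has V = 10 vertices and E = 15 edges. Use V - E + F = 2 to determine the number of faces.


Polyhedron: pentagonal prism
Euler's formula for convex polyhedra: V - E + F = 2
Given: V = 10 vertices and E = 15 edges
Solve for F:
F = 2 + E - V = 2 + 15 - 10 = 7
7 faces


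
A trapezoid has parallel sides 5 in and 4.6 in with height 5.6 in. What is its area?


Shape: trapezoid
Parallel sides a = 5 in, b = 4.6 in; Height h = 5.6 in
Formula: A = (a + b) * h / 2
a + b = 5 + 4.6 = 9.6
A = 9.6 * 5.6 / 2
A = 53.76 / 2
A = 26.88
26.88 in^2


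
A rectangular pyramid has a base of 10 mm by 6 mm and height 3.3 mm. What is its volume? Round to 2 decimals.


Shape: rectangular pyramid
Base: 10 mm x 6 mm, Height h = 3.3 mm
Formula: V = (1/3) * base_area * h
base_area = 10 * 6 = 60
base_area * h = 60 * 3.3 = 198
V = 198 / 3
V = 66
66 mm^3


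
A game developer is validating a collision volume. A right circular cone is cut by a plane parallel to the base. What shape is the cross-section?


Solid: right circular cone
Cutting plane: parallel to the base
Visualize the intersection of the plane with the solid's surface.
The boundary of the cut region is a circle.
circle


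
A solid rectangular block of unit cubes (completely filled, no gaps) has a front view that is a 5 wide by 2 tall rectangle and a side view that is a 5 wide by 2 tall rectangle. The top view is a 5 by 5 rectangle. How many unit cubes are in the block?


Orthographic views of a solid rectangular block:
Front view 5 x 2 -> length = 5, height = 2
Side view 5 x 2 -> width = 5, height = 2 (consistent)
Top view 5 x 5 -> confirms length = 5, width = 5
The block is 5 x 5 x 2.
Total unit cubes = 5 * 5 * 2 = 50
50 unit cubes


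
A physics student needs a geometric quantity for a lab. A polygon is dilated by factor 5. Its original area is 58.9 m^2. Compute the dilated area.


Linear scale factor k = 5
Original area = 58.9 m^2
Rule: under a linear scaling by k, areas scale by k^2.
k^2 = 5^2 = 25
New area = 58.9 * 25
New area = 1472.5
1472.5 m^2


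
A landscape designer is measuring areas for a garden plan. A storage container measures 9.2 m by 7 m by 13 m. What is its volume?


Shape: rectangular prism
l = 9.2 m, w = 7 m, h = 13 m
Formula: V = l * w * h
V = 9.2 * 7 * 13
V = 64.4 * 13
V = 837.2
837.2 m^3


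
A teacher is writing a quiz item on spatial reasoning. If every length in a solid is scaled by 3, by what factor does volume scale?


Linear scale factor k = 3
Rule: under a linear scaling by k, volumes scale by k^3.
k^3 = 3 * 3 * 3
k^3 = 9 * 3
k^3 = 27
Volume scales by a factor of 27.
27 (dimensionless)


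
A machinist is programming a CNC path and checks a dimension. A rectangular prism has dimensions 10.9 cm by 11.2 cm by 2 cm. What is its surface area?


Shape: rectangular prism
l = 10.9 cm, w = 11.2 cm, h = 2 cm
Formula: SA = 2(lw + lh + wh)
lw = 122.08, lh = 21.8, wh = 22.4
lw + lh + wh = 166.28
SA = 2 * 166.28
SA = 332.56
332.56 cm^2


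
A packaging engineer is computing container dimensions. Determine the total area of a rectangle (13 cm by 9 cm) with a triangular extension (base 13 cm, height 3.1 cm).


Composite shape: rectangle + triangle
Rectangle area = 13 * 9 = 117
Triangle area = 0.5 * 13 * 3.1 = 20.15
Total = 117 + 20.15
Total = 137.15
137.15 cm^2


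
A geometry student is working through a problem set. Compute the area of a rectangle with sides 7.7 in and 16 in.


Shape: rectangle
Length l = 7.7 in, Width w = 16 in
Formula: A = l * w
A = 7.7 * 16
A = 123.2
123.2 in^2


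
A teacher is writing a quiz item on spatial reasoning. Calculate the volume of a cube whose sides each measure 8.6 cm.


Shape: cube
Side s = 8.6 cm
Formula: V = s^3
V = 8.6 * 8.6 * 8.6
V = 73.96 * 8.6
V = 636.056
636.056 cm^3


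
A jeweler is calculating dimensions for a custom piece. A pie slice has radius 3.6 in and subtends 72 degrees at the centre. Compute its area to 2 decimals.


Shape: circular sector
Radius r = 3.6 in, Angle = 72 degrees
Formula: A = (angle/360) * pi * r^2
r^2 = 12.96
Fraction of circle = 72/360
A = (72/360) * pi * 12.96
A = 2.592 * pi
A = 8.14
8.14 in^2


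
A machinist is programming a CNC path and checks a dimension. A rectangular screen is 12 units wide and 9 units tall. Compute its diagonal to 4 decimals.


Shape: rectangle (diagonal via Pythagoras)
Sides: 12 units and 9 units
Formula: d = sqrt(l^2 + w^2)
l^2 = 144, w^2 = 81
l^2 + w^2 = 225
d = sqrt(225)
d = 15.0
15 units


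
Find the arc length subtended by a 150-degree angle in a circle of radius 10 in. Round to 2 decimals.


Shape: circular arc
Radius r = 10 in, Angle = 150 degrees
Formula: L = (angle/360) * 2 * pi * r
2 * pi * r = 20 * pi
L = (150/360) * 20 * pi
L = 8.333333 * pi
L = 26.18
26.18 in


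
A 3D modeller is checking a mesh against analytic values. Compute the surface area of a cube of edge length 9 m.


Shape: cube
Side s = 9 m
A cube has 6 square faces.
Formula: SA = 6 * s^2
s^2 = 81
SA = 6 * 81
SA = 486
486 m^2


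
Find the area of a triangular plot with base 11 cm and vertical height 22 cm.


Shape: triangle
Base b = 11 cm, Height h = 22 cm
Formula: A = (1/2) * b * h
A = 0.5 * 11 * 22
A = 0.5 * 242
A = 121
121 cm^2


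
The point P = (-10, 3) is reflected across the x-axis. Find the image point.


Transformation: reflection
Original point: (-10, 3)
Rule for reflection over the x-axis: (x, y) -> (x, -y)
Apply: (-10, 3) -> (-10, -3)
(-10, -3)


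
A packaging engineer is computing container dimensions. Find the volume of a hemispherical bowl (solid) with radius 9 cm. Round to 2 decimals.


Shape: hemisphere (half of a sphere)
Radius r = 9 cm
Formula: V = (1/2) * (4/3) * pi * r^3 = (2/3) * pi * r^3
r^3 = 729
(2/3) * 729 = 486
V = 486 * pi
V = 1526.81
1526.81 cm^3


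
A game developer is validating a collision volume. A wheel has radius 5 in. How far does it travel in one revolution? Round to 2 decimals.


Shape: circle
Radius r = 5 in
Formula: C = 2 * pi * r
C = 2 * pi * 5
C = 10 * pi
C = 31.42
31.42 in


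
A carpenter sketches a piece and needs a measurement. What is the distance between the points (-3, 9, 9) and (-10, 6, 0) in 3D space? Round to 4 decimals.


3D distance between two points
P1 = (-3, 9, 9), P2 = (-10, 6, 0)
Formula: d = sqrt((x2-x1)^2 + (y2-y1)^2 + (z2-z1)^2)
dx = -10 - -3 = -7
dy = 6 - 9 = -3
dz = 0 - 9 = -9
dx^2 + dy^2 + dz^2 = 49 + 9 + 81 = 139
d = sqrt(139)
d = 11.7898
11.7898 units


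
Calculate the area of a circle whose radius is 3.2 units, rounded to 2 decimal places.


Shape: circle
Radius r = 3.2 units
Formula: A = pi * r^2
r^2 = 3.2^2 = 10.24
A = pi * 10.24
A = 32.17
32.17 units^2


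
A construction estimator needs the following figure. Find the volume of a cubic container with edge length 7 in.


Shape: cube
Side s = 7 in
Formula: V = s^3
V = 7 * 7 * 7
V = 49 * 7
V = 343
343 in^3


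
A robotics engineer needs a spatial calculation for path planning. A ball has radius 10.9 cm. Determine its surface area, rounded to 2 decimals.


Shape: sphere
Radius r = 10.9 cm
Formula: SA = 4 * pi * r^2
r^2 = 118.81
SA = 4 * pi * 118.81
SA = 475.24 * pi
SA = 1493.01
1493.01 cm^2


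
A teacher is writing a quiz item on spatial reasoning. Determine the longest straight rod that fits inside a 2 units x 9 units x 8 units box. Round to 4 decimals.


Shape: rectangular box (space diagonal)
l = 2 units, w = 9 units, h = 8 units
Visualize: the diagonal of the base, then a right triangle with that diagonal and the height.
Formula: d = sqrt(l^2 + w^2 + h^2)
l^2 + w^2 + h^2 = 4 + 81 + 64 = 149
d = sqrt(149)
d = 12.2066
12.2066 units


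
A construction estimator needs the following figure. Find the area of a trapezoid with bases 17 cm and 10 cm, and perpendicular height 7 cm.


Shape: trapezoid
Parallel sides a = 17 cm, b = 10 cm; Height h = 7 cm
Formula: A = (a + b) * h / 2
a + b = 17 + 10 = 27
A = 27 * 7 / 2
A = 189 / 2
A = 94.5
94.5 cm^2


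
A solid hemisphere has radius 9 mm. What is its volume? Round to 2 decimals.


Shape: hemisphere (half of a sphere)
Radius r = 9 mm
Formula: V = (1/2) * (4/3) * pi * r^3 = (2/3) * pi * r^3
r^3 = 729
(2/3) * 729 = 486
V = 486 * pi
V = 1526.81
1526.81 mm^3


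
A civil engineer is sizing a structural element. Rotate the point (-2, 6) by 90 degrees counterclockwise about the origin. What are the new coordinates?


Transformation: rotation about the origin
Original point: (-2, 6)
Rule for 90 deg counterclockwise: (x, y) -> (-y, x)
Apply: (-2, 6) -> (-6, -2)
(-6, -2)


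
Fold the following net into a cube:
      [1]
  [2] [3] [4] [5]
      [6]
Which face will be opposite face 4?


Net: cross layout. Take square 3 as the base (bottom).
Fold the four squares in the horizontal row up around 3: 2 -> left, 4 -> right, 5 wraps to the top.
Fold 1 and 6 up from 3: 1 -> back, 6 -> front.
Opposite pairs are therefore: (1, 6), (2, 4), (3, 5).
Face 4 is opposite face 2.
face 2


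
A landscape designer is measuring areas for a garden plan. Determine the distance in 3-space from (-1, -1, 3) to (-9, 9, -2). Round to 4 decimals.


3D distance between two points
P1 = (-1, -1, 3), P2 = (-9, 9, -2)
Formula: d = sqrt((x2-x1)^2 + (y2-y1)^2 + (z2-z1)^2)
dx = -9 - -1 = -8
dy = 9 - -1 = 10
dz = -2 - 3 = -5
dx^2 + dy^2 + dz^2 = 64 + 100 + 25 = 189
d = sqrt(189)
d = 13.7477
13.7477 units


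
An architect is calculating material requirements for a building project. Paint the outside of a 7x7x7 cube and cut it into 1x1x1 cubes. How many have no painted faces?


Large cube: 7 x 7 x 7, cut into unit cubes.
n = 7, so n - 2 = 5
Unpainted cubes form the interior (n - 2)^3 block.
(n - 2)^3 = 5^3 = 125
125 unit cubes


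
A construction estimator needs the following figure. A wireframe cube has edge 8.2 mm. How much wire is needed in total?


Shape: cube
Side s = 8.2 mm
A cube has 12 edges, all equal.
Formula: total edge length = 12 * s
Total = 12 * 8.2
Total = 98.4
98.4 mm


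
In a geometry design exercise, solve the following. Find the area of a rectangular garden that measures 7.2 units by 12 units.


Shape: rectangle
Length l = 7.2 units, Width w = 12 units
Formula: A = l * w
A = 7.2 * 12
A = 86.4
86.4 units^2


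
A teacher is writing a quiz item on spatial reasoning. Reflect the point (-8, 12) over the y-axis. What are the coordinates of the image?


Transformation: reflection
Original point: (-8, 12)
Rule for reflection over the y-axis: (x, y) -> (-x, y)
Apply: (-8, 12) -> (8, 12)
(8, 12)


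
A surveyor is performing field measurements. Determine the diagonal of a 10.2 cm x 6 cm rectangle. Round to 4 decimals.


Shape: rectangle (diagonal via Pythagoras)
Sides: 10.2 cm and 6 cm
Formula: d = sqrt(l^2 + w^2)
l^2 = 104.04, w^2 = 36
l^2 + w^2 = 140.04
d = sqrt(140.04)
d = 11.8338
11.8338 cm


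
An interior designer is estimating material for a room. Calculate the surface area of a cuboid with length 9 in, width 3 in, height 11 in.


Shape: rectangular prism
l = 9 in, w = 3 in, h = 11 in
Formula: SA = 2(lw + lh + wh)
lw = 27, lh = 99, wh = 33
lw + lh + wh = 159
SA = 2 * 159
SA = 318
318 in^2


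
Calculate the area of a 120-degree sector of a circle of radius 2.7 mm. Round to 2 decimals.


Shape: circular sector
Radius r = 2.7 mm, Angle = 120 degrees
Formula: A = (angle/360) * pi * r^2
r^2 = 7.29
Fraction of circle = 120/360
A = (120/360) * pi * 7.29
A = 2.43 * pi
A = 7.63
7.63 mm^2


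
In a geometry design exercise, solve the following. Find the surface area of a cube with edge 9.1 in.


Shape: cube
Side s = 9.1 in
A cube has 6 square faces.
Formula: SA = 6 * s^2
s^2 = 82.81
SA = 6 * 82.81
SA = 496.86
496.86 in^2


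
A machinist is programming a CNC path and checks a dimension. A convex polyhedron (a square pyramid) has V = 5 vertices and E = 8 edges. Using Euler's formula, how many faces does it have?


Polyhedron: square pyramid
Euler's formula for convex polyhedra: V - E + F = 2
Given: V = 5 vertices and E = 8 edges
Solve for F:
F = 2 + E - V = 2 + 8 - 5 = 5
5 faces


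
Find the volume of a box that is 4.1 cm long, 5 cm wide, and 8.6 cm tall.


Shape: rectangular prism
l = 4.1 cm, w = 5 cm, h = 8.6 cm
Formula: V = l * w * h
V = 4.1 * 5 * 8.6
V = 20.5 * 8.6
V = 176.3
176.3 cm^3


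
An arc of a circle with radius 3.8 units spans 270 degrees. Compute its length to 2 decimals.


Shape: circular arc
Radius r = 3.8 units, Angle = 270 degrees
Formula: L = (angle/360) * 2 * pi * r
2 * pi * r = 7.6 * pi
L = (270/360) * 7.6 * pi
L = 5.7 * pi
L = 17.91
17.91 units


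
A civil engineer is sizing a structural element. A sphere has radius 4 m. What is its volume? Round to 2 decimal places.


Shape: sphere
Radius r = 4 m
Formula: V = (4/3) * pi * r^3
r^3 = 64
(4/3) * 64 = 85.333333
V = 85.333333 * pi
V = 268.08
268.08 m^3


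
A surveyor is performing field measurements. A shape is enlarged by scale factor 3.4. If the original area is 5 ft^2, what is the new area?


Linear scale factor k = 3.4
Original area = 5 ft^2
Rule: under a linear scaling by k, areas scale by k^2.
k^2 = 3.4^2 = 11.56
New area = 5 * 11.56
New area = 57.8
57.8 ft^2


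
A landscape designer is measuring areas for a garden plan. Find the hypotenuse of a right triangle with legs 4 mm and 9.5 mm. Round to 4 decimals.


Shape: right triangle
Legs a = 4 mm, b = 9.5 mm
Formula: c = sqrt(a^2 + b^2)
a^2 = 16, b^2 = 90.25
a^2 + b^2 = 106.25
c = sqrt(106.25)
c = 10.3078
10.3078 mm


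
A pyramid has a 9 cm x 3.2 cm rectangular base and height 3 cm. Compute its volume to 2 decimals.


Shape: rectangular pyramid
Base: 9 cm x 3.2 cm, Height h = 3 cm
Formula: V = (1/3) * base_area * h
base_area = 9 * 3.2 = 28.8
base_area * h = 28.8 * 3 = 86.4
V = 86.4 / 3
V = 28.8
28.8 cm^3


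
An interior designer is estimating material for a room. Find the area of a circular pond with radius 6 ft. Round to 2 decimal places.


Shape: circle
Radius r = 6 ft
Formula: A = pi * r^2
r^2 = 6^2 = 36
A = pi * 36
A = 113.1
113.1 ft^2


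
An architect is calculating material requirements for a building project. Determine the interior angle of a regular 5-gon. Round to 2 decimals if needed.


Shape: regular pentagon (5 sides)
Formula: interior angle = (n - 2) * 180 / n
(n - 2) = 3
(n - 2) * 180 = 540
angle = 540 / 5
angle = 108
108 degrees


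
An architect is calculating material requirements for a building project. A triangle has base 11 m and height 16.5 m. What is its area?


Shape: triangle
Base b = 11 m, Height h = 16.5 m
Formula: A = (1/2) * b * h
A = 0.5 * 11 * 16.5
A = 0.5 * 181.5
A = 90.75
90.75 m^2


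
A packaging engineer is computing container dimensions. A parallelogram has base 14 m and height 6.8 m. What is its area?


Shape: parallelogram
Base b = 14 m, Height h = 6.8 m
Formula: A = b * h
A = 14 * 6.8
A = 95.2
95.2 m^2


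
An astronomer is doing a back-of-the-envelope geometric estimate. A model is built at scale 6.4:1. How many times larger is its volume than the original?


Linear scale factor k = 6.4
Rule: under a linear scaling by k, volumes scale by k^3.
k^3 = 6.4 * 6.4 * 6.4
k^3 = 40.96 * 6.4
k^3 = 262.144
Volume scales by a factor of 262.144.
262.144 (dimensionless)


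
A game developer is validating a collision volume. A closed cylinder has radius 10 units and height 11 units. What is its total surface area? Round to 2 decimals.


Shape: closed cylinder
Radius r = 10 units, Height h = 11 units
Formula: SA = 2*pi*r^2 + 2*pi*r*h = 2*pi*r*(r + h)
r + h = 21
2 * r * (r + h) = 2 * 10 * 21 = 420
SA = 420 * pi
SA = 1319.47
1319.47 units^2


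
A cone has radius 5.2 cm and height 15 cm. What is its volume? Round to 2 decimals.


Shape: cone
Radius r = 5.2 cm, Height h = 15 cm
Formula: V = (1/3) * pi * r^2 * h
r^2 = 27.04
pi * r^2 * h = pi * 27.04 * 15 = 405.6 * pi
V = 405.6 * pi / 3
V = 424.74
424.74 cm^3


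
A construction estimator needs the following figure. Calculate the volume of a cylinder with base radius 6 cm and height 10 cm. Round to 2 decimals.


Shape: cylinder
Radius r = 6 cm, Height h = 10 cm
Formula: V = pi * r^2 * h
r^2 = 36
V = pi * 36 * 10
V = 360 * pi
V = 1130.97
1130.97 cm^3


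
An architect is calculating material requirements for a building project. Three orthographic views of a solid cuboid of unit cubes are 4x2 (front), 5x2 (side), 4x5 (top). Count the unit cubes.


Orthographic views of a solid rectangular block:
Front view 4 x 2 -> length = 4, height = 2
Side view 5 x 2 -> width = 5, height = 2 (consistent)
Top view 4 x 5 -> confirms length = 4, width = 5
The block is 4 x 5 x 2.
Total unit cubes = 4 * 5 * 2 = 40
40 unit cubes


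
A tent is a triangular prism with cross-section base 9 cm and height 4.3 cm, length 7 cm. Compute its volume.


Shape: triangular prism
Triangle base = 9 cm, triangle height = 4.3 cm, prism length L = 7 cm
Formula: V = (1/2 * b * h_tri) * L
Cross-section area = 0.5 * 9 * 4.3 = 19.35
V = 19.35 * 7
V = 135.45
135.45 cm^3


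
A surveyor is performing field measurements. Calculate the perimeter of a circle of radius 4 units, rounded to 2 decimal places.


Shape: circle
Radius r = 4 units
Formula: C = 2 * pi * r
C = 2 * pi * 4
C = 8 * pi
C = 25.13
25.13 units


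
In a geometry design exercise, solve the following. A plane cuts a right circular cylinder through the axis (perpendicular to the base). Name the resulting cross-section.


Solid: right circular cylinder
Cutting plane: through the axis (perpendicular to the base)
Visualize the intersection of the plane with the solid's surface.
The boundary of the cut region is a rectangle.
rectangle


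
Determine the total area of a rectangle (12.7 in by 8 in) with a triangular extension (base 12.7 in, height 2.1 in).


Composite shape: rectangle + triangle
Rectangle area = 12.7 * 8 = 101.6
Triangle area = 0.5 * 12.7 * 2.1 = 13.335
Total = 101.6 + 13.335
Total = 114.935
114.935 in^2


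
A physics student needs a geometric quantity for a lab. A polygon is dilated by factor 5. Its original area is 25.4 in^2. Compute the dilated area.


Linear scale factor k = 5
Original area = 25.4 in^2
Rule: under a linear scaling by k, areas scale by k^2.
k^2 = 5^2 = 25
New area = 25.4 * 25
New area = 635
635 in^2


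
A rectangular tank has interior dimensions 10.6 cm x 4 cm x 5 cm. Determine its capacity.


Shape: rectangular prism
l = 10.6 cm, w = 4 cm, h = 5 cm
Formula: V = l * w * h
V = 10.6 * 4 * 5
V = 42.4 * 5
V = 212
212 cm^3


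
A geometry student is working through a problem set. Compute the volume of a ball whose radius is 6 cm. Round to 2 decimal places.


Shape: sphere
Radius r = 6 cm
Formula: V = (4/3) * pi * r^3
r^3 = 216
(4/3) * 216 = 288
V = 288 * pi
V = 904.78
904.78 cm^3


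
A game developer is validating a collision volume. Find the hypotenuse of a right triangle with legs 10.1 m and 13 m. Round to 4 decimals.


Shape: right triangle
Legs a = 10.1 m, b = 13 m
Formula: c = sqrt(a^2 + b^2)
a^2 = 102.01, b^2 = 169
a^2 + b^2 = 271.01
c = sqrt(271.01)
c = 16.4624
16.4624 m


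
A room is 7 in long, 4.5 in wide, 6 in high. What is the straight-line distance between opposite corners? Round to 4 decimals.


Shape: rectangular box (space diagonal)
l = 7 in, w = 4.5 in, h = 6 in
Visualize: the diagonal of the base, then a right triangle with that diagonal and the height.
Formula: d = sqrt(l^2 + w^2 + h^2)
l^2 + w^2 + h^2 = 49 + 20.25 + 36 = 105.25
d = sqrt(105.25)
d = 10.2591
10.2591 in


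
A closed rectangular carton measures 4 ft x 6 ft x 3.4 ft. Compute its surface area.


Shape: rectangular prism
l = 4 ft, w = 6 ft, h = 3.4 ft
Formula: SA = 2(lw + lh + wh)
lw = 24, lh = 13.6, wh = 20.4
lw + lh + wh = 58
SA = 2 * 58
SA = 116
116 ft^2


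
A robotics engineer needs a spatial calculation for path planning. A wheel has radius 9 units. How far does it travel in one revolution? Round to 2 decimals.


Shape: circle
Radius r = 9 units
Formula: C = 2 * pi * r
C = 2 * pi * 9
C = 18 * pi
C = 56.55
56.55 units


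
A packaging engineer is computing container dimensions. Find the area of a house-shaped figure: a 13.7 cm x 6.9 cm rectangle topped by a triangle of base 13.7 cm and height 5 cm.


Composite shape: rectangle + triangle
Rectangle area = 13.7 * 6.9 = 94.53
Triangle area = 0.5 * 13.7 * 5 = 34.25
Total = 94.53 + 34.25
Total = 128.78
128.78 cm^2


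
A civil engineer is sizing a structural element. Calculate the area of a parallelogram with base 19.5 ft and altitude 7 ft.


Shape: parallelogram
Base b = 19.5 ft, Height h = 7 ft
Formula: A = b * h
A = 19.5 * 7
A = 136.5
136.5 ft^2


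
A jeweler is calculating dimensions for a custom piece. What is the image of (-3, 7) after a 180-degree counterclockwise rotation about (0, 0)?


Transformation: rotation about the origin
Original point: (-3, 7)
Rule for 180 deg: (x, y) -> (-x, -y)
Apply: (-3, 7) -> (3, -7)
(3, -7)


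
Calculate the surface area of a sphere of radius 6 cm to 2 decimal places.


Shape: sphere
Radius r = 6 cm
Formula: SA = 4 * pi * r^2
r^2 = 36
SA = 4 * pi * 36
SA = 144 * pi
SA = 452.39
452.39 cm^2


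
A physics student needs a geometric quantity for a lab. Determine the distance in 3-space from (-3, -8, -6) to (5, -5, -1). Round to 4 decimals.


3D distance between two points
P1 = (-3, -8, -6), P2 = (5, -5, -1)
Formula: d = sqrt((x2-x1)^2 + (y2-y1)^2 + (z2-z1)^2)
dx = 5 - -3 = 8
dy = -5 - -8 = 3
dz = -1 - -6 = 5
dx^2 + dy^2 + dz^2 = 64 + 9 + 25 = 98
d = sqrt(98)
d = 9.8995
9.8995 units


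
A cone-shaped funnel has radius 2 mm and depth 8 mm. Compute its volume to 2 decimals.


Shape: cone
Radius r = 2 mm, Height h = 8 mm
Formula: V = (1/3) * pi * r^2 * h
r^2 = 4
pi * r^2 * h = pi * 4 * 8 = 32 * pi
V = 32 * pi / 3
V = 33.51
33.51 mm^3


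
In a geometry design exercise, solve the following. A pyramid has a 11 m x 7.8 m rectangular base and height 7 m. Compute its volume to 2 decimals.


Shape: rectangular pyramid
Base: 11 m x 7.8 m, Height h = 7 m
Formula: V = (1/3) * base_area * h
base_area = 11 * 7.8 = 85.8
base_area * h = 85.8 * 7 = 600.6
V = 600.6 / 3
V = 200.2
200.2 m^3


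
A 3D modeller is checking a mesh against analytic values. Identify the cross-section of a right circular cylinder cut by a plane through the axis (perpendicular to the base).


Solid: right circular cylinder
Cutting plane: through the axis (perpendicular to the base)
Visualize the intersection of the plane with the solid's surface.
The boundary of the cut region is a rectangle.
rectangle


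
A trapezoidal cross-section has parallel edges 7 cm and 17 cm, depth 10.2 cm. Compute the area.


Shape: trapezoid
Parallel sides a = 7 cm, b = 17 cm; Height h = 10.2 cm
Formula: A = (a + b) * h / 2
a + b = 7 + 17 = 24
A = 24 * 10.2 / 2
A = 244.8 / 2
A = 122.4
122.4 cm^2


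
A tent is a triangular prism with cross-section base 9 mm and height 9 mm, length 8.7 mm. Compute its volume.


Shape: triangular prism
Triangle base = 9 mm, triangle height = 9 mm, prism length L = 8.7 mm
Formula: V = (1/2 * b * h_tri) * L
Cross-section area = 0.5 * 9 * 9 = 40.5
V = 40.5 * 8.7
V = 352.35
352.35 mm^3


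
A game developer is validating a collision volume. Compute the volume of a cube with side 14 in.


Shape: cube
Side s = 14 in
Formula: V = s^3
V = 14 * 14 * 14
V = 196 * 14
V = 2744
2744 in^3


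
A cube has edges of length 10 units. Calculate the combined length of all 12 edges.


Shape: cube
Side s = 10 units
A cube has 12 edges, all equal.
Formula: total edge length = 12 * s
Total = 12 * 10
Total = 120
120 units


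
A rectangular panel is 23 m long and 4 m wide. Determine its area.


Shape: rectangle
Length l = 23 m, Width w = 4 m
Formula: A = l * w
A = 23 * 4
A = 92
92 m^2


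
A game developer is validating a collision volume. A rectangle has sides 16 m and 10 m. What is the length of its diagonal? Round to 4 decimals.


Shape: rectangle (diagonal via Pythagoras)
Sides: 16 m and 10 m
Formula: d = sqrt(l^2 + w^2)
l^2 = 256, w^2 = 100
l^2 + w^2 = 356
d = sqrt(356)
d = 18.868
18.868 m


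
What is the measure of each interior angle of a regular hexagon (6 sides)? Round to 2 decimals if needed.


Shape: regular hexagon (6 sides)
Formula: interior angle = (n - 2) * 180 / n
(n - 2) = 4
(n - 2) * 180 = 720
angle = 720 / 6
angle = 120
120 degrees


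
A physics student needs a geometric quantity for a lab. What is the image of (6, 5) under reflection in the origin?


Transformation: reflection
Original point: (6, 5)
Rule for reflection through the origin: (x, y) -> (-x, -y)
Apply: (6, 5) -> (-6, -5)
(-6, -5)


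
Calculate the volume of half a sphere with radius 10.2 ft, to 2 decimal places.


Shape: hemisphere (half of a sphere)
Radius r = 10.2 ft
Formula: V = (1/2) * (4/3) * pi * r^3 = (2/3) * pi * r^3
r^3 = 1061.208
(2/3) * 1061.208 = 707.472
V = 707.472 * pi
V = 2222.59
2222.59 ft^3


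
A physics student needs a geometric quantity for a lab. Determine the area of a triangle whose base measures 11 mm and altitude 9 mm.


Shape: triangle
Base b = 11 mm, Height h = 9 mm
Formula: A = (1/2) * b * h
A = 0.5 * 11 * 9
A = 0.5 * 99
A = 49.5
49.5 mm^2


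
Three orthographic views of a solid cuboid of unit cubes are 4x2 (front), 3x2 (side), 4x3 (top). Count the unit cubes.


Orthographic views of a solid rectangular block:
Front view 4 x 2 -> length = 4, height = 2
Side view 3 x 2 -> width = 3, height = 2 (consistent)
Top view 4 x 3 -> confirms length = 4, width = 3
The block is 4 x 3 x 2.
Total unit cubes = 4 * 3 * 2 = 24
24 unit cubes


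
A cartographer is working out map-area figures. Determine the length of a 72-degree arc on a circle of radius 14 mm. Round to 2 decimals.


Shape: circular arc
Radius r = 14 mm, Angle = 72 degrees
Formula: L = (angle/360) * 2 * pi * r
2 * pi * r = 28 * pi
L = (72/360) * 28 * pi
L = 5.6 * pi
L = 17.59
17.59 mm


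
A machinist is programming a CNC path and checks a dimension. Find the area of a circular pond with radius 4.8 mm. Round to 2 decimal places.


Shape: circle
Radius r = 4.8 mm
Formula: A = pi * r^2
r^2 = 4.8^2 = 23.04
A = pi * 23.04
A = 72.38
72.38 mm^2


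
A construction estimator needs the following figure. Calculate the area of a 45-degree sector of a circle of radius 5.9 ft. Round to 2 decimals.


Shape: circular sector
Radius r = 5.9 ft, Angle = 45 degrees
Formula: A = (angle/360) * pi * r^2
r^2 = 34.81
Fraction of circle = 45/360
A = (45/360) * pi * 34.81
A = 4.35125 * pi
A = 13.67
13.67 ft^2


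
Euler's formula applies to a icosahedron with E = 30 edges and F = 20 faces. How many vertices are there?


Polyhedron: icosahedron
Euler's formula for convex polyhedra: V - E + F = 2
Given: E = 30 edges and F = 20 faces
Solve for V:
V = 2 + E - F = 2 + 30 - 20 = 12
12 vertices


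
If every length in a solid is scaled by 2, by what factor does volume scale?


Linear scale factor k = 2
Rule: under a linear scaling by k, volumes scale by k^3.
k^3 = 2 * 2 * 2
k^3 = 4 * 2
k^3 = 8
Volume scales by a factor of 8.
8 (dimensionless)


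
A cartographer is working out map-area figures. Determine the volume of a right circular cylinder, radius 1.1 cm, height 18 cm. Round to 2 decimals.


Shape: cylinder
Radius r = 1.1 cm, Height h = 18 cm
Formula: V = pi * r^2 * h
r^2 = 1.21
V = pi * 1.21 * 18
V = 21.78 * pi
V = 68.42
68.42 cm^3


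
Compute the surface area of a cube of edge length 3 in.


Shape: cube
Side s = 3 in
A cube has 6 square faces.
Formula: SA = 6 * s^2
s^2 = 9
SA = 6 * 9
SA = 54
54 in^2


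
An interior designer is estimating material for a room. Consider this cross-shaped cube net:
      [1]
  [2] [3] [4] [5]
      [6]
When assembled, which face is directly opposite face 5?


Net: cross layout. Take square 3 as the base (bottom).
Fold the four squares in the horizontal row up around 3: 2 -> left, 4 -> right, 5 wraps to the top.
Fold 1 and 6 up from 3: 1 -> back, 6 -> front.
Opposite pairs are therefore: (1, 6), (2, 4), (3, 5).
Face 5 is opposite face 3.
face 3


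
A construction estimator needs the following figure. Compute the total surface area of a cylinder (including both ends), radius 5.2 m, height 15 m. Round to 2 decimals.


Shape: closed cylinder
Radius r = 5.2 m, Height h = 15 m
Formula: SA = 2*pi*r^2 + 2*pi*r*h = 2*pi*r*(r + h)
r + h = 20.2
2 * r * (r + h) = 2 * 5.2 * 20.2 = 210.08
SA = 210.08 * pi
SA = 659.99
659.99 m^2


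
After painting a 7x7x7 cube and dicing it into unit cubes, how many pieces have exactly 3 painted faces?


Large cube: 7 x 7 x 7, cut into unit cubes.
Cubes with 3 painted faces are at the corners. A cube always has 8 corners.
Count = 8
8 unit cubes


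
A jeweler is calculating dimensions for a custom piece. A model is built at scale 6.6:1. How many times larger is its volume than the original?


Linear scale factor k = 6.6
Rule: under a linear scaling by k, volumes scale by k^3.
k^3 = 6.6 * 6.6 * 6.6
k^3 = 43.56 * 6.6
k^3 = 287.496
Volume scales by a factor of 287.496.
287.496 (dimensionless)


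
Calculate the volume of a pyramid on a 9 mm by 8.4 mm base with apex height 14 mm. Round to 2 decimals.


Shape: rectangular pyramid
Base: 9 mm x 8.4 mm, Height h = 14 mm
Formula: V = (1/3) * base_area * h
base_area = 9 * 8.4 = 75.6
base_area * h = 75.6 * 14 = 1058.4
V = 1058.4 / 3
V = 352.8
352.8 mm^3


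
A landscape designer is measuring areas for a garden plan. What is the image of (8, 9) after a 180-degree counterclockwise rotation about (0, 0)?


Transformation: rotation about the origin
Original point: (8, 9)
Rule for 180 deg: (x, y) -> (-x, -y)
Apply: (8, 9) -> (-8, -9)
(-8, -9)


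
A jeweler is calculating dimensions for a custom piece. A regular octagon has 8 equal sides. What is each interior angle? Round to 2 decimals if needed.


Shape: regular octagon (8 sides)
Formula: interior angle = (n - 2) * 180 / n
(n - 2) = 6
(n - 2) * 180 = 1080
angle = 1080 / 8
angle = 135
135 degrees


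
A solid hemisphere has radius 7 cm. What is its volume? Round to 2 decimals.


Shape: hemisphere (half of a sphere)
Radius r = 7 cm
Formula: V = (1/2) * (4/3) * pi * r^3 = (2/3) * pi * r^3
r^3 = 343
(2/3) * 343 = 228.666667
V = 228.666667 * pi
V = 718.38
718.38 cm^3


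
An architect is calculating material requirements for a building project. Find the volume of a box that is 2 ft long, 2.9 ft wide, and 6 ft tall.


Shape: rectangular prism
l = 2 ft, w = 2.9 ft, h = 6 ft
Formula: V = l * w * h
V = 2 * 2.9 * 6
V = 5.8 * 6
V = 34.8
34.8 ft^3


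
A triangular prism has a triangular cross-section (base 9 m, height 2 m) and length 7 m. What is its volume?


Shape: triangular prism
Triangle base = 9 m, triangle height = 2 m, prism length L = 7 m
Formula: V = (1/2 * b * h_tri) * L
Cross-section area = 0.5 * 9 * 2 = 9
V = 9 * 7
V = 63
63 m^3


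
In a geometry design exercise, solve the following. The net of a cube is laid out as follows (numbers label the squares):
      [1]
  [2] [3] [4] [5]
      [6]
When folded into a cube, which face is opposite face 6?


Net: cross layout. Take square 3 as the base (bottom).
Fold the four squares in the horizontal row up around 3: 2 -> left, 4 -> right, 5 wraps to the top.
Fold 1 and 6 up from 3: 1 -> back, 6 -> front.
Opposite pairs are therefore: (1, 6), (2, 4), (3, 5).
Face 6 is opposite face 1.
face 1


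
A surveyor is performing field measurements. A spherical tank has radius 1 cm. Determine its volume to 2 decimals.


Shape: sphere
Radius r = 1 cm
Formula: V = (4/3) * pi * r^3
r^3 = 1
(4/3) * 1 = 1.333333
V = 1.333333 * pi
V = 4.19
4.19 cm^3


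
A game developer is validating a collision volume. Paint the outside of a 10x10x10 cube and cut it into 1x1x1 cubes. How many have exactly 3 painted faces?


Large cube: 10 x 10 x 10, cut into unit cubes.
Cubes with 3 painted faces are at the corners. A cube always has 8 corners.
Count = 8
8 unit cubes


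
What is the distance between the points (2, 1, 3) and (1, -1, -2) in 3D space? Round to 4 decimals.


3D distance between two points
P1 = (2, 1, 3), P2 = (1, -1, -2)
Formula: d = sqrt((x2-x1)^2 + (y2-y1)^2 + (z2-z1)^2)
dx = 1 - 2 = -1
dy = -1 - 1 = -2
dz = -2 - 3 = -5
dx^2 + dy^2 + dz^2 = 1 + 4 + 25 = 30
d = sqrt(30)
d = 5.4772
5.4772 units


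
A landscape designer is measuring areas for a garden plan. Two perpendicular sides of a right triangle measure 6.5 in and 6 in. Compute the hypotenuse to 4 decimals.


Shape: right triangle
Legs a = 6.5 in, b = 6 in
Formula: c = sqrt(a^2 + b^2)
a^2 = 42.25, b^2 = 36
a^2 + b^2 = 78.25
c = sqrt(78.25)
c = 8.8459
8.8459 in


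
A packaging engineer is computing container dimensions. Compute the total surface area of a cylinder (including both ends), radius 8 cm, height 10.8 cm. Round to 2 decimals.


Shape: closed cylinder
Radius r = 8 cm, Height h = 10.8 cm
Formula: SA = 2*pi*r^2 + 2*pi*r*h = 2*pi*r*(r + h)
r + h = 18.8
2 * r * (r + h) = 2 * 8 * 18.8 = 300.8
SA = 300.8 * pi
SA = 944.99
944.99 cm^2


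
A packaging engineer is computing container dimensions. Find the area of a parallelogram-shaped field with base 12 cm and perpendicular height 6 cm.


Shape: parallelogram
Base b = 12 cm, Height h = 6 cm
Formula: A = b * h
A = 12 * 6
A = 72
72 cm^2
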